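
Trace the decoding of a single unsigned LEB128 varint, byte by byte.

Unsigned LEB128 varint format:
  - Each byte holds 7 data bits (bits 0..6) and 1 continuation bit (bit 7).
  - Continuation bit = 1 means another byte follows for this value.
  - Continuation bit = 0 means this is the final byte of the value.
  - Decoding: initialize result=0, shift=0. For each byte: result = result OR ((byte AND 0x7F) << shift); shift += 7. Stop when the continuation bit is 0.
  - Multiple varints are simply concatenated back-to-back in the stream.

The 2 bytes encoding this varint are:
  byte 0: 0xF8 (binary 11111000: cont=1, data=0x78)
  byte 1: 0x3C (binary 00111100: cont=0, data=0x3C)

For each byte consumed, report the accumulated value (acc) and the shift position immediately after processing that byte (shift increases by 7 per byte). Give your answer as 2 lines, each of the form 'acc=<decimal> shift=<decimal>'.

Answer: acc=120 shift=7
acc=7800 shift=14

Derivation:
byte 0=0xF8: payload=0x78=120, contrib = 120<<0 = 120; acc -> 120, shift -> 7
byte 1=0x3C: payload=0x3C=60, contrib = 60<<7 = 7680; acc -> 7800, shift -> 14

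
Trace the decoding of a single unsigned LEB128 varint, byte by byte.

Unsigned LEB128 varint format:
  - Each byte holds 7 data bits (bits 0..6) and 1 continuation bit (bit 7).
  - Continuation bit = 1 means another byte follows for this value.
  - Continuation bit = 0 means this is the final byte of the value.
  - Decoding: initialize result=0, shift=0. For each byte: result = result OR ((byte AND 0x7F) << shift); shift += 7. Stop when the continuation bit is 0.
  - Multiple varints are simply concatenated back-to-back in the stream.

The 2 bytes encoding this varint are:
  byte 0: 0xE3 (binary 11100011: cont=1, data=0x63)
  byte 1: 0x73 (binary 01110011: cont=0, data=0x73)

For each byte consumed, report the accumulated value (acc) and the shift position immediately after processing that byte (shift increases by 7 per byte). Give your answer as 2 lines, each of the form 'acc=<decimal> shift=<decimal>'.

Answer: acc=99 shift=7
acc=14819 shift=14

Derivation:
byte 0=0xE3: payload=0x63=99, contrib = 99<<0 = 99; acc -> 99, shift -> 7
byte 1=0x73: payload=0x73=115, contrib = 115<<7 = 14720; acc -> 14819, shift -> 14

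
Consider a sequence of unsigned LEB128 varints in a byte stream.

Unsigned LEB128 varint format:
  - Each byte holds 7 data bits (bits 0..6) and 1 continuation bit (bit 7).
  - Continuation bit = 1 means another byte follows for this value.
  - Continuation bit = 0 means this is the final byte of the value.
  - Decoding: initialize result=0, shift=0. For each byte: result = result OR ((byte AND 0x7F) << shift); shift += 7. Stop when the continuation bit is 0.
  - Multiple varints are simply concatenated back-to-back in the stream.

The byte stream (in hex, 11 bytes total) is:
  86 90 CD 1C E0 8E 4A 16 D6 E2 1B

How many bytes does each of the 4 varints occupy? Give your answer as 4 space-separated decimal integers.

  byte[0]=0x86 cont=1 payload=0x06=6: acc |= 6<<0 -> acc=6 shift=7
  byte[1]=0x90 cont=1 payload=0x10=16: acc |= 16<<7 -> acc=2054 shift=14
  byte[2]=0xCD cont=1 payload=0x4D=77: acc |= 77<<14 -> acc=1263622 shift=21
  byte[3]=0x1C cont=0 payload=0x1C=28: acc |= 28<<21 -> acc=59983878 shift=28 [end]
Varint 1: bytes[0:4] = 86 90 CD 1C -> value 59983878 (4 byte(s))
  byte[4]=0xE0 cont=1 payload=0x60=96: acc |= 96<<0 -> acc=96 shift=7
  byte[5]=0x8E cont=1 payload=0x0E=14: acc |= 14<<7 -> acc=1888 shift=14
  byte[6]=0x4A cont=0 payload=0x4A=74: acc |= 74<<14 -> acc=1214304 shift=21 [end]
Varint 2: bytes[4:7] = E0 8E 4A -> value 1214304 (3 byte(s))
  byte[7]=0x16 cont=0 payload=0x16=22: acc |= 22<<0 -> acc=22 shift=7 [end]
Varint 3: bytes[7:8] = 16 -> value 22 (1 byte(s))
  byte[8]=0xD6 cont=1 payload=0x56=86: acc |= 86<<0 -> acc=86 shift=7
  byte[9]=0xE2 cont=1 payload=0x62=98: acc |= 98<<7 -> acc=12630 shift=14
  byte[10]=0x1B cont=0 payload=0x1B=27: acc |= 27<<14 -> acc=454998 shift=21 [end]
Varint 4: bytes[8:11] = D6 E2 1B -> value 454998 (3 byte(s))

Answer: 4 3 1 3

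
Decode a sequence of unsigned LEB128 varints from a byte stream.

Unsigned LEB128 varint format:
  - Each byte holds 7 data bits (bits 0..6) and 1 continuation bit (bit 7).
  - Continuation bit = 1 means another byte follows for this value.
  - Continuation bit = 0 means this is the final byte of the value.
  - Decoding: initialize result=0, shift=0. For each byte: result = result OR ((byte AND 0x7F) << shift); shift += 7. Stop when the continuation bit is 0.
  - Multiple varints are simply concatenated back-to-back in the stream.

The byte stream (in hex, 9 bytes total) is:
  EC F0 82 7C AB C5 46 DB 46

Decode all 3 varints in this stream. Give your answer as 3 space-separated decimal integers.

Answer: 260094060 1155755 9051

Derivation:
  byte[0]=0xEC cont=1 payload=0x6C=108: acc |= 108<<0 -> acc=108 shift=7
  byte[1]=0xF0 cont=1 payload=0x70=112: acc |= 112<<7 -> acc=14444 shift=14
  byte[2]=0x82 cont=1 payload=0x02=2: acc |= 2<<14 -> acc=47212 shift=21
  byte[3]=0x7C cont=0 payload=0x7C=124: acc |= 124<<21 -> acc=260094060 shift=28 [end]
Varint 1: bytes[0:4] = EC F0 82 7C -> value 260094060 (4 byte(s))
  byte[4]=0xAB cont=1 payload=0x2B=43: acc |= 43<<0 -> acc=43 shift=7
  byte[5]=0xC5 cont=1 payload=0x45=69: acc |= 69<<7 -> acc=8875 shift=14
  byte[6]=0x46 cont=0 payload=0x46=70: acc |= 70<<14 -> acc=1155755 shift=21 [end]
Varint 2: bytes[4:7] = AB C5 46 -> value 1155755 (3 byte(s))
  byte[7]=0xDB cont=1 payload=0x5B=91: acc |= 91<<0 -> acc=91 shift=7
  byte[8]=0x46 cont=0 payload=0x46=70: acc |= 70<<7 -> acc=9051 shift=14 [end]
Varint 3: bytes[7:9] = DB 46 -> value 9051 (2 byte(s))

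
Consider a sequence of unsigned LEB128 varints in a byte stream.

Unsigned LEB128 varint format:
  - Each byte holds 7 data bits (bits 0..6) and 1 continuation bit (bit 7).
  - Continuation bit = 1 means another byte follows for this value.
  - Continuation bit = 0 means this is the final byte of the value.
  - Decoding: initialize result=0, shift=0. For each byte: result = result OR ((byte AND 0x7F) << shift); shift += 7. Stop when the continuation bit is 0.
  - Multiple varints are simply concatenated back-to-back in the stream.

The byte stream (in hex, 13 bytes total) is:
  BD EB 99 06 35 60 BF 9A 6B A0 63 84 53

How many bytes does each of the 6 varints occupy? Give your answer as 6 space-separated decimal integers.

  byte[0]=0xBD cont=1 payload=0x3D=61: acc |= 61<<0 -> acc=61 shift=7
  byte[1]=0xEB cont=1 payload=0x6B=107: acc |= 107<<7 -> acc=13757 shift=14
  byte[2]=0x99 cont=1 payload=0x19=25: acc |= 25<<14 -> acc=423357 shift=21
  byte[3]=0x06 cont=0 payload=0x06=6: acc |= 6<<21 -> acc=13006269 shift=28 [end]
Varint 1: bytes[0:4] = BD EB 99 06 -> value 13006269 (4 byte(s))
  byte[4]=0x35 cont=0 payload=0x35=53: acc |= 53<<0 -> acc=53 shift=7 [end]
Varint 2: bytes[4:5] = 35 -> value 53 (1 byte(s))
  byte[5]=0x60 cont=0 payload=0x60=96: acc |= 96<<0 -> acc=96 shift=7 [end]
Varint 3: bytes[5:6] = 60 -> value 96 (1 byte(s))
  byte[6]=0xBF cont=1 payload=0x3F=63: acc |= 63<<0 -> acc=63 shift=7
  byte[7]=0x9A cont=1 payload=0x1A=26: acc |= 26<<7 -> acc=3391 shift=14
  byte[8]=0x6B cont=0 payload=0x6B=107: acc |= 107<<14 -> acc=1756479 shift=21 [end]
Varint 4: bytes[6:9] = BF 9A 6B -> value 1756479 (3 byte(s))
  byte[9]=0xA0 cont=1 payload=0x20=32: acc |= 32<<0 -> acc=32 shift=7
  byte[10]=0x63 cont=0 payload=0x63=99: acc |= 99<<7 -> acc=12704 shift=14 [end]
Varint 5: bytes[9:11] = A0 63 -> value 12704 (2 byte(s))
  byte[11]=0x84 cont=1 payload=0x04=4: acc |= 4<<0 -> acc=4 shift=7
  byte[12]=0x53 cont=0 payload=0x53=83: acc |= 83<<7 -> acc=10628 shift=14 [end]
Varint 6: bytes[11:13] = 84 53 -> value 10628 (2 byte(s))

Answer: 4 1 1 3 2 2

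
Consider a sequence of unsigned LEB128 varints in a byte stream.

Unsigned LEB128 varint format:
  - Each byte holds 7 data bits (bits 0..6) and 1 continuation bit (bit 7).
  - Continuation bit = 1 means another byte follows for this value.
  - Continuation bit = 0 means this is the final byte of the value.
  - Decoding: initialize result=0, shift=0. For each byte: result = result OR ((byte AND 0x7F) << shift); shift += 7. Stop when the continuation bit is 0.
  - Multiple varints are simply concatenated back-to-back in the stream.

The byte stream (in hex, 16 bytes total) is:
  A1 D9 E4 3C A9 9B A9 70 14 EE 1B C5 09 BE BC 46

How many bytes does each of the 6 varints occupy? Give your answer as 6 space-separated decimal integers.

  byte[0]=0xA1 cont=1 payload=0x21=33: acc |= 33<<0 -> acc=33 shift=7
  byte[1]=0xD9 cont=1 payload=0x59=89: acc |= 89<<7 -> acc=11425 shift=14
  byte[2]=0xE4 cont=1 payload=0x64=100: acc |= 100<<14 -> acc=1649825 shift=21
  byte[3]=0x3C cont=0 payload=0x3C=60: acc |= 60<<21 -> acc=127478945 shift=28 [end]
Varint 1: bytes[0:4] = A1 D9 E4 3C -> value 127478945 (4 byte(s))
  byte[4]=0xA9 cont=1 payload=0x29=41: acc |= 41<<0 -> acc=41 shift=7
  byte[5]=0x9B cont=1 payload=0x1B=27: acc |= 27<<7 -> acc=3497 shift=14
  byte[6]=0xA9 cont=1 payload=0x29=41: acc |= 41<<14 -> acc=675241 shift=21
  byte[7]=0x70 cont=0 payload=0x70=112: acc |= 112<<21 -> acc=235556265 shift=28 [end]
Varint 2: bytes[4:8] = A9 9B A9 70 -> value 235556265 (4 byte(s))
  byte[8]=0x14 cont=0 payload=0x14=20: acc |= 20<<0 -> acc=20 shift=7 [end]
Varint 3: bytes[8:9] = 14 -> value 20 (1 byte(s))
  byte[9]=0xEE cont=1 payload=0x6E=110: acc |= 110<<0 -> acc=110 shift=7
  byte[10]=0x1B cont=0 payload=0x1B=27: acc |= 27<<7 -> acc=3566 shift=14 [end]
Varint 4: bytes[9:11] = EE 1B -> value 3566 (2 byte(s))
  byte[11]=0xC5 cont=1 payload=0x45=69: acc |= 69<<0 -> acc=69 shift=7
  byte[12]=0x09 cont=0 payload=0x09=9: acc |= 9<<7 -> acc=1221 shift=14 [end]
Varint 5: bytes[11:13] = C5 09 -> value 1221 (2 byte(s))
  byte[13]=0xBE cont=1 payload=0x3E=62: acc |= 62<<0 -> acc=62 shift=7
  byte[14]=0xBC cont=1 payload=0x3C=60: acc |= 60<<7 -> acc=7742 shift=14
  byte[15]=0x46 cont=0 payload=0x46=70: acc |= 70<<14 -> acc=1154622 shift=21 [end]
Varint 6: bytes[13:16] = BE BC 46 -> value 1154622 (3 byte(s))

Answer: 4 4 1 2 2 3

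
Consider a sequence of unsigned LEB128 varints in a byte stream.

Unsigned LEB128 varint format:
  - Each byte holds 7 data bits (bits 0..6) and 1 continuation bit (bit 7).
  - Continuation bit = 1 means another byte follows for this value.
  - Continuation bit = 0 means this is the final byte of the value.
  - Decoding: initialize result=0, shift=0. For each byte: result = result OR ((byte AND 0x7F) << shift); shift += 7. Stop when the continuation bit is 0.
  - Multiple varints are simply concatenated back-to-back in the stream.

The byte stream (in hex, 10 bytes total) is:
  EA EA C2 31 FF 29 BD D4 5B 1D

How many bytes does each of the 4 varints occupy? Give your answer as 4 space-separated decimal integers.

Answer: 4 2 3 1

Derivation:
  byte[0]=0xEA cont=1 payload=0x6A=106: acc |= 106<<0 -> acc=106 shift=7
  byte[1]=0xEA cont=1 payload=0x6A=106: acc |= 106<<7 -> acc=13674 shift=14
  byte[2]=0xC2 cont=1 payload=0x42=66: acc |= 66<<14 -> acc=1095018 shift=21
  byte[3]=0x31 cont=0 payload=0x31=49: acc |= 49<<21 -> acc=103855466 shift=28 [end]
Varint 1: bytes[0:4] = EA EA C2 31 -> value 103855466 (4 byte(s))
  byte[4]=0xFF cont=1 payload=0x7F=127: acc |= 127<<0 -> acc=127 shift=7
  byte[5]=0x29 cont=0 payload=0x29=41: acc |= 41<<7 -> acc=5375 shift=14 [end]
Varint 2: bytes[4:6] = FF 29 -> value 5375 (2 byte(s))
  byte[6]=0xBD cont=1 payload=0x3D=61: acc |= 61<<0 -> acc=61 shift=7
  byte[7]=0xD4 cont=1 payload=0x54=84: acc |= 84<<7 -> acc=10813 shift=14
  byte[8]=0x5B cont=0 payload=0x5B=91: acc |= 91<<14 -> acc=1501757 shift=21 [end]
Varint 3: bytes[6:9] = BD D4 5B -> value 1501757 (3 byte(s))
  byte[9]=0x1D cont=0 payload=0x1D=29: acc |= 29<<0 -> acc=29 shift=7 [end]
Varint 4: bytes[9:10] = 1D -> value 29 (1 byte(s))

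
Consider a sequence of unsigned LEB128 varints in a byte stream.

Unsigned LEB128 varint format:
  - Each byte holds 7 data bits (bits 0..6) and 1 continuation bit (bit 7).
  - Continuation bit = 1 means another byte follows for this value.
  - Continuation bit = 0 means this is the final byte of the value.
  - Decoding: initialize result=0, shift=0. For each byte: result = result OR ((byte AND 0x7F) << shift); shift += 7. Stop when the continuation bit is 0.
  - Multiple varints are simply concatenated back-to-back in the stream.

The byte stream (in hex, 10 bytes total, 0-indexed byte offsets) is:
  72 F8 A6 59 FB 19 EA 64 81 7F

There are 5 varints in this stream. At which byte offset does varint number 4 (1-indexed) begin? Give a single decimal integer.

Answer: 6

Derivation:
  byte[0]=0x72 cont=0 payload=0x72=114: acc |= 114<<0 -> acc=114 shift=7 [end]
Varint 1: bytes[0:1] = 72 -> value 114 (1 byte(s))
  byte[1]=0xF8 cont=1 payload=0x78=120: acc |= 120<<0 -> acc=120 shift=7
  byte[2]=0xA6 cont=1 payload=0x26=38: acc |= 38<<7 -> acc=4984 shift=14
  byte[3]=0x59 cont=0 payload=0x59=89: acc |= 89<<14 -> acc=1463160 shift=21 [end]
Varint 2: bytes[1:4] = F8 A6 59 -> value 1463160 (3 byte(s))
  byte[4]=0xFB cont=1 payload=0x7B=123: acc |= 123<<0 -> acc=123 shift=7
  byte[5]=0x19 cont=0 payload=0x19=25: acc |= 25<<7 -> acc=3323 shift=14 [end]
Varint 3: bytes[4:6] = FB 19 -> value 3323 (2 byte(s))
  byte[6]=0xEA cont=1 payload=0x6A=106: acc |= 106<<0 -> acc=106 shift=7
  byte[7]=0x64 cont=0 payload=0x64=100: acc |= 100<<7 -> acc=12906 shift=14 [end]
Varint 4: bytes[6:8] = EA 64 -> value 12906 (2 byte(s))
  byte[8]=0x81 cont=1 payload=0x01=1: acc |= 1<<0 -> acc=1 shift=7
  byte[9]=0x7F cont=0 payload=0x7F=127: acc |= 127<<7 -> acc=16257 shift=14 [end]
Varint 5: bytes[8:10] = 81 7F -> value 16257 (2 byte(s))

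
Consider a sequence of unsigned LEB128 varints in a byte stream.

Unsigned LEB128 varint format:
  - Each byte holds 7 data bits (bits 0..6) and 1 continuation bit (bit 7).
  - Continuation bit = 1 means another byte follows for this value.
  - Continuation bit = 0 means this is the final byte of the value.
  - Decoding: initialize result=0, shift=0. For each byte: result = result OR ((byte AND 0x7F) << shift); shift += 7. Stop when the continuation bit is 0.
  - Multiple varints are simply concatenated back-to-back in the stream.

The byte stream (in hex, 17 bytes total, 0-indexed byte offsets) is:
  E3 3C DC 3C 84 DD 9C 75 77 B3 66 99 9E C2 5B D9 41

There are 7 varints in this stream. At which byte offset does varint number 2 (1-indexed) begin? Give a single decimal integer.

  byte[0]=0xE3 cont=1 payload=0x63=99: acc |= 99<<0 -> acc=99 shift=7
  byte[1]=0x3C cont=0 payload=0x3C=60: acc |= 60<<7 -> acc=7779 shift=14 [end]
Varint 1: bytes[0:2] = E3 3C -> value 7779 (2 byte(s))
  byte[2]=0xDC cont=1 payload=0x5C=92: acc |= 92<<0 -> acc=92 shift=7
  byte[3]=0x3C cont=0 payload=0x3C=60: acc |= 60<<7 -> acc=7772 shift=14 [end]
Varint 2: bytes[2:4] = DC 3C -> value 7772 (2 byte(s))
  byte[4]=0x84 cont=1 payload=0x04=4: acc |= 4<<0 -> acc=4 shift=7
  byte[5]=0xDD cont=1 payload=0x5D=93: acc |= 93<<7 -> acc=11908 shift=14
  byte[6]=0x9C cont=1 payload=0x1C=28: acc |= 28<<14 -> acc=470660 shift=21
  byte[7]=0x75 cont=0 payload=0x75=117: acc |= 117<<21 -> acc=245837444 shift=28 [end]
Varint 3: bytes[4:8] = 84 DD 9C 75 -> value 245837444 (4 byte(s))
  byte[8]=0x77 cont=0 payload=0x77=119: acc |= 119<<0 -> acc=119 shift=7 [end]
Varint 4: bytes[8:9] = 77 -> value 119 (1 byte(s))
  byte[9]=0xB3 cont=1 payload=0x33=51: acc |= 51<<0 -> acc=51 shift=7
  byte[10]=0x66 cont=0 payload=0x66=102: acc |= 102<<7 -> acc=13107 shift=14 [end]
Varint 5: bytes[9:11] = B3 66 -> value 13107 (2 byte(s))
  byte[11]=0x99 cont=1 payload=0x19=25: acc |= 25<<0 -> acc=25 shift=7
  byte[12]=0x9E cont=1 payload=0x1E=30: acc |= 30<<7 -> acc=3865 shift=14
  byte[13]=0xC2 cont=1 payload=0x42=66: acc |= 66<<14 -> acc=1085209 shift=21
  byte[14]=0x5B cont=0 payload=0x5B=91: acc |= 91<<21 -> acc=191926041 shift=28 [end]
Varint 6: bytes[11:15] = 99 9E C2 5B -> value 191926041 (4 byte(s))
  byte[15]=0xD9 cont=1 payload=0x59=89: acc |= 89<<0 -> acc=89 shift=7
  byte[16]=0x41 cont=0 payload=0x41=65: acc |= 65<<7 -> acc=8409 shift=14 [end]
Varint 7: bytes[15:17] = D9 41 -> value 8409 (2 byte(s))

Answer: 2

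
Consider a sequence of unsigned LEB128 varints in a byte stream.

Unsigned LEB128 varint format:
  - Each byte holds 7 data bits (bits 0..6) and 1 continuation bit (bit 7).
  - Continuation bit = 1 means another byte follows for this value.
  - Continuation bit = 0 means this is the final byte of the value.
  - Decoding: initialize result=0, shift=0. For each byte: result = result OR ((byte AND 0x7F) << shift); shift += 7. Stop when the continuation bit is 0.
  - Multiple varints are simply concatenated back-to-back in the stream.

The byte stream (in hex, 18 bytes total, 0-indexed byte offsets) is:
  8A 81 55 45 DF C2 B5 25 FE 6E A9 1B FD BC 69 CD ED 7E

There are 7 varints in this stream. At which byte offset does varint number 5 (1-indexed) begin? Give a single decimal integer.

  byte[0]=0x8A cont=1 payload=0x0A=10: acc |= 10<<0 -> acc=10 shift=7
  byte[1]=0x81 cont=1 payload=0x01=1: acc |= 1<<7 -> acc=138 shift=14
  byte[2]=0x55 cont=0 payload=0x55=85: acc |= 85<<14 -> acc=1392778 shift=21 [end]
Varint 1: bytes[0:3] = 8A 81 55 -> value 1392778 (3 byte(s))
  byte[3]=0x45 cont=0 payload=0x45=69: acc |= 69<<0 -> acc=69 shift=7 [end]
Varint 2: bytes[3:4] = 45 -> value 69 (1 byte(s))
  byte[4]=0xDF cont=1 payload=0x5F=95: acc |= 95<<0 -> acc=95 shift=7
  byte[5]=0xC2 cont=1 payload=0x42=66: acc |= 66<<7 -> acc=8543 shift=14
  byte[6]=0xB5 cont=1 payload=0x35=53: acc |= 53<<14 -> acc=876895 shift=21
  byte[7]=0x25 cont=0 payload=0x25=37: acc |= 37<<21 -> acc=78471519 shift=28 [end]
Varint 3: bytes[4:8] = DF C2 B5 25 -> value 78471519 (4 byte(s))
  byte[8]=0xFE cont=1 payload=0x7E=126: acc |= 126<<0 -> acc=126 shift=7
  byte[9]=0x6E cont=0 payload=0x6E=110: acc |= 110<<7 -> acc=14206 shift=14 [end]
Varint 4: bytes[8:10] = FE 6E -> value 14206 (2 byte(s))
  byte[10]=0xA9 cont=1 payload=0x29=41: acc |= 41<<0 -> acc=41 shift=7
  byte[11]=0x1B cont=0 payload=0x1B=27: acc |= 27<<7 -> acc=3497 shift=14 [end]
Varint 5: bytes[10:12] = A9 1B -> value 3497 (2 byte(s))
  byte[12]=0xFD cont=1 payload=0x7D=125: acc |= 125<<0 -> acc=125 shift=7
  byte[13]=0xBC cont=1 payload=0x3C=60: acc |= 60<<7 -> acc=7805 shift=14
  byte[14]=0x69 cont=0 payload=0x69=105: acc |= 105<<14 -> acc=1728125 shift=21 [end]
Varint 6: bytes[12:15] = FD BC 69 -> value 1728125 (3 byte(s))
  byte[15]=0xCD cont=1 payload=0x4D=77: acc |= 77<<0 -> acc=77 shift=7
  byte[16]=0xED cont=1 payload=0x6D=109: acc |= 109<<7 -> acc=14029 shift=14
  byte[17]=0x7E cont=0 payload=0x7E=126: acc |= 126<<14 -> acc=2078413 shift=21 [end]
Varint 7: bytes[15:18] = CD ED 7E -> value 2078413 (3 byte(s))

Answer: 10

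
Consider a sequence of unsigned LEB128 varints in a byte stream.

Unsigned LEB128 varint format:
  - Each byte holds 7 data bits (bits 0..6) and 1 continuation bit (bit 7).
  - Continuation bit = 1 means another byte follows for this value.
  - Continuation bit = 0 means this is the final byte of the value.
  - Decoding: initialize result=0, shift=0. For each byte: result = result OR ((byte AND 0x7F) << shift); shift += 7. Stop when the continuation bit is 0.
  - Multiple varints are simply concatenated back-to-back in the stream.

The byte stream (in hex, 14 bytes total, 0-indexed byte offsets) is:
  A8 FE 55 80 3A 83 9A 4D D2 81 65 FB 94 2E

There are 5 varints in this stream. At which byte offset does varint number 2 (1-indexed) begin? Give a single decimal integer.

  byte[0]=0xA8 cont=1 payload=0x28=40: acc |= 40<<0 -> acc=40 shift=7
  byte[1]=0xFE cont=1 payload=0x7E=126: acc |= 126<<7 -> acc=16168 shift=14
  byte[2]=0x55 cont=0 payload=0x55=85: acc |= 85<<14 -> acc=1408808 shift=21 [end]
Varint 1: bytes[0:3] = A8 FE 55 -> value 1408808 (3 byte(s))
  byte[3]=0x80 cont=1 payload=0x00=0: acc |= 0<<0 -> acc=0 shift=7
  byte[4]=0x3A cont=0 payload=0x3A=58: acc |= 58<<7 -> acc=7424 shift=14 [end]
Varint 2: bytes[3:5] = 80 3A -> value 7424 (2 byte(s))
  byte[5]=0x83 cont=1 payload=0x03=3: acc |= 3<<0 -> acc=3 shift=7
  byte[6]=0x9A cont=1 payload=0x1A=26: acc |= 26<<7 -> acc=3331 shift=14
  byte[7]=0x4D cont=0 payload=0x4D=77: acc |= 77<<14 -> acc=1264899 shift=21 [end]
Varint 3: bytes[5:8] = 83 9A 4D -> value 1264899 (3 byte(s))
  byte[8]=0xD2 cont=1 payload=0x52=82: acc |= 82<<0 -> acc=82 shift=7
  byte[9]=0x81 cont=1 payload=0x01=1: acc |= 1<<7 -> acc=210 shift=14
  byte[10]=0x65 cont=0 payload=0x65=101: acc |= 101<<14 -> acc=1654994 shift=21 [end]
Varint 4: bytes[8:11] = D2 81 65 -> value 1654994 (3 byte(s))
  byte[11]=0xFB cont=1 payload=0x7B=123: acc |= 123<<0 -> acc=123 shift=7
  byte[12]=0x94 cont=1 payload=0x14=20: acc |= 20<<7 -> acc=2683 shift=14
  byte[13]=0x2E cont=0 payload=0x2E=46: acc |= 46<<14 -> acc=756347 shift=21 [end]
Varint 5: bytes[11:14] = FB 94 2E -> value 756347 (3 byte(s))

Answer: 3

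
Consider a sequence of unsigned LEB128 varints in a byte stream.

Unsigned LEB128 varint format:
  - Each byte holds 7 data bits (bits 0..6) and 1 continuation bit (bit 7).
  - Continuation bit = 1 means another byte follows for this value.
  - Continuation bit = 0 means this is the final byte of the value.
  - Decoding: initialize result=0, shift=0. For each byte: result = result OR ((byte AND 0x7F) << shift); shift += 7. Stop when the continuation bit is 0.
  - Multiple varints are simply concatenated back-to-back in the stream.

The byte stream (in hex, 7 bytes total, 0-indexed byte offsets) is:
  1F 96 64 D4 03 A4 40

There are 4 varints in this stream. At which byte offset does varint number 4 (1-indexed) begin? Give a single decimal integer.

  byte[0]=0x1F cont=0 payload=0x1F=31: acc |= 31<<0 -> acc=31 shift=7 [end]
Varint 1: bytes[0:1] = 1F -> value 31 (1 byte(s))
  byte[1]=0x96 cont=1 payload=0x16=22: acc |= 22<<0 -> acc=22 shift=7
  byte[2]=0x64 cont=0 payload=0x64=100: acc |= 100<<7 -> acc=12822 shift=14 [end]
Varint 2: bytes[1:3] = 96 64 -> value 12822 (2 byte(s))
  byte[3]=0xD4 cont=1 payload=0x54=84: acc |= 84<<0 -> acc=84 shift=7
  byte[4]=0x03 cont=0 payload=0x03=3: acc |= 3<<7 -> acc=468 shift=14 [end]
Varint 3: bytes[3:5] = D4 03 -> value 468 (2 byte(s))
  byte[5]=0xA4 cont=1 payload=0x24=36: acc |= 36<<0 -> acc=36 shift=7
  byte[6]=0x40 cont=0 payload=0x40=64: acc |= 64<<7 -> acc=8228 shift=14 [end]
Varint 4: bytes[5:7] = A4 40 -> value 8228 (2 byte(s))

Answer: 5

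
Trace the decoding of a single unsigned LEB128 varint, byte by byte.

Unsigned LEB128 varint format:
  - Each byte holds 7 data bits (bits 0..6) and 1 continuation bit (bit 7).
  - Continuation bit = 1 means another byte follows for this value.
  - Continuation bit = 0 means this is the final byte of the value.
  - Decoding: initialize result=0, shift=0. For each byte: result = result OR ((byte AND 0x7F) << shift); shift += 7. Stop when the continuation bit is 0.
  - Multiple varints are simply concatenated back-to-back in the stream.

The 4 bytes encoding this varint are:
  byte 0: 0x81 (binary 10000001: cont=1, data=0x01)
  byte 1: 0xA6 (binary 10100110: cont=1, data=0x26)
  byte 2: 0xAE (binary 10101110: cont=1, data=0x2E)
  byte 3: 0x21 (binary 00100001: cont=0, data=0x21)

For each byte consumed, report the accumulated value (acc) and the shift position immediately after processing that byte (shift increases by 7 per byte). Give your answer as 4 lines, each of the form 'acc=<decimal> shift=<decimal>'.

Answer: acc=1 shift=7
acc=4865 shift=14
acc=758529 shift=21
acc=69964545 shift=28

Derivation:
byte 0=0x81: payload=0x01=1, contrib = 1<<0 = 1; acc -> 1, shift -> 7
byte 1=0xA6: payload=0x26=38, contrib = 38<<7 = 4864; acc -> 4865, shift -> 14
byte 2=0xAE: payload=0x2E=46, contrib = 46<<14 = 753664; acc -> 758529, shift -> 21
byte 3=0x21: payload=0x21=33, contrib = 33<<21 = 69206016; acc -> 69964545, shift -> 28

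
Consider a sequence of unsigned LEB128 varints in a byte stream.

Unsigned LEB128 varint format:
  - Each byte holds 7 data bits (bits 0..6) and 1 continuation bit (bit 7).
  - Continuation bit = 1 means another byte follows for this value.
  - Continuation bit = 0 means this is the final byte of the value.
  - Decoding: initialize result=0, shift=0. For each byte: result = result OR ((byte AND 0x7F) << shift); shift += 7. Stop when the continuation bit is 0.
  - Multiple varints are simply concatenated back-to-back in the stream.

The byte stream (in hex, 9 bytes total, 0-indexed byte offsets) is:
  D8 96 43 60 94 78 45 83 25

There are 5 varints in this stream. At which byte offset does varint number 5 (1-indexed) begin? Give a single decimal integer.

  byte[0]=0xD8 cont=1 payload=0x58=88: acc |= 88<<0 -> acc=88 shift=7
  byte[1]=0x96 cont=1 payload=0x16=22: acc |= 22<<7 -> acc=2904 shift=14
  byte[2]=0x43 cont=0 payload=0x43=67: acc |= 67<<14 -> acc=1100632 shift=21 [end]
Varint 1: bytes[0:3] = D8 96 43 -> value 1100632 (3 byte(s))
  byte[3]=0x60 cont=0 payload=0x60=96: acc |= 96<<0 -> acc=96 shift=7 [end]
Varint 2: bytes[3:4] = 60 -> value 96 (1 byte(s))
  byte[4]=0x94 cont=1 payload=0x14=20: acc |= 20<<0 -> acc=20 shift=7
  byte[5]=0x78 cont=0 payload=0x78=120: acc |= 120<<7 -> acc=15380 shift=14 [end]
Varint 3: bytes[4:6] = 94 78 -> value 15380 (2 byte(s))
  byte[6]=0x45 cont=0 payload=0x45=69: acc |= 69<<0 -> acc=69 shift=7 [end]
Varint 4: bytes[6:7] = 45 -> value 69 (1 byte(s))
  byte[7]=0x83 cont=1 payload=0x03=3: acc |= 3<<0 -> acc=3 shift=7
  byte[8]=0x25 cont=0 payload=0x25=37: acc |= 37<<7 -> acc=4739 shift=14 [end]
Varint 5: bytes[7:9] = 83 25 -> value 4739 (2 byte(s))

Answer: 7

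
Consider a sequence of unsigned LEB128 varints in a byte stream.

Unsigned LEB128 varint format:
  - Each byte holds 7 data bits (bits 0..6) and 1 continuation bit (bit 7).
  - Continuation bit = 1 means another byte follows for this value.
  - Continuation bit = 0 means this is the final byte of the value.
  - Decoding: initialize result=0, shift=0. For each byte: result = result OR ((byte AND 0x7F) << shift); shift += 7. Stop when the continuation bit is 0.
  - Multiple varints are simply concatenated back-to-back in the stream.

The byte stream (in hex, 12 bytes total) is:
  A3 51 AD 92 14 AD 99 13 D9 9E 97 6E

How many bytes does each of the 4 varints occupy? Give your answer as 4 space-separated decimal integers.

Answer: 2 3 3 4

Derivation:
  byte[0]=0xA3 cont=1 payload=0x23=35: acc |= 35<<0 -> acc=35 shift=7
  byte[1]=0x51 cont=0 payload=0x51=81: acc |= 81<<7 -> acc=10403 shift=14 [end]
Varint 1: bytes[0:2] = A3 51 -> value 10403 (2 byte(s))
  byte[2]=0xAD cont=1 payload=0x2D=45: acc |= 45<<0 -> acc=45 shift=7
  byte[3]=0x92 cont=1 payload=0x12=18: acc |= 18<<7 -> acc=2349 shift=14
  byte[4]=0x14 cont=0 payload=0x14=20: acc |= 20<<14 -> acc=330029 shift=21 [end]
Varint 2: bytes[2:5] = AD 92 14 -> value 330029 (3 byte(s))
  byte[5]=0xAD cont=1 payload=0x2D=45: acc |= 45<<0 -> acc=45 shift=7
  byte[6]=0x99 cont=1 payload=0x19=25: acc |= 25<<7 -> acc=3245 shift=14
  byte[7]=0x13 cont=0 payload=0x13=19: acc |= 19<<14 -> acc=314541 shift=21 [end]
Varint 3: bytes[5:8] = AD 99 13 -> value 314541 (3 byte(s))
  byte[8]=0xD9 cont=1 payload=0x59=89: acc |= 89<<0 -> acc=89 shift=7
  byte[9]=0x9E cont=1 payload=0x1E=30: acc |= 30<<7 -> acc=3929 shift=14
  byte[10]=0x97 cont=1 payload=0x17=23: acc |= 23<<14 -> acc=380761 shift=21
  byte[11]=0x6E cont=0 payload=0x6E=110: acc |= 110<<21 -> acc=231067481 shift=28 [end]
Varint 4: bytes[8:12] = D9 9E 97 6E -> value 231067481 (4 byte(s))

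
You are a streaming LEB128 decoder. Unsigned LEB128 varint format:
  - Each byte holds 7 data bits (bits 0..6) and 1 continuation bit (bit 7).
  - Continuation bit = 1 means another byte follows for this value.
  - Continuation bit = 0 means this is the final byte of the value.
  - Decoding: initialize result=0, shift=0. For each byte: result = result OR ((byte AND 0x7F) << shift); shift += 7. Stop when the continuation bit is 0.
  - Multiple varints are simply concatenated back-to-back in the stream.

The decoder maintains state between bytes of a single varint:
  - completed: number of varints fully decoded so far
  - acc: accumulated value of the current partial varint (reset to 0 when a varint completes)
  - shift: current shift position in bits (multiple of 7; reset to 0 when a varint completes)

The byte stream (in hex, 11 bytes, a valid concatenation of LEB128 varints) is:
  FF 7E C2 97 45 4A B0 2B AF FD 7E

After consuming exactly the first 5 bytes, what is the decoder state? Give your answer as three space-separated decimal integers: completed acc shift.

byte[0]=0xFF cont=1 payload=0x7F: acc |= 127<<0 -> completed=0 acc=127 shift=7
byte[1]=0x7E cont=0 payload=0x7E: varint #1 complete (value=16255); reset -> completed=1 acc=0 shift=0
byte[2]=0xC2 cont=1 payload=0x42: acc |= 66<<0 -> completed=1 acc=66 shift=7
byte[3]=0x97 cont=1 payload=0x17: acc |= 23<<7 -> completed=1 acc=3010 shift=14
byte[4]=0x45 cont=0 payload=0x45: varint #2 complete (value=1133506); reset -> completed=2 acc=0 shift=0

Answer: 2 0 0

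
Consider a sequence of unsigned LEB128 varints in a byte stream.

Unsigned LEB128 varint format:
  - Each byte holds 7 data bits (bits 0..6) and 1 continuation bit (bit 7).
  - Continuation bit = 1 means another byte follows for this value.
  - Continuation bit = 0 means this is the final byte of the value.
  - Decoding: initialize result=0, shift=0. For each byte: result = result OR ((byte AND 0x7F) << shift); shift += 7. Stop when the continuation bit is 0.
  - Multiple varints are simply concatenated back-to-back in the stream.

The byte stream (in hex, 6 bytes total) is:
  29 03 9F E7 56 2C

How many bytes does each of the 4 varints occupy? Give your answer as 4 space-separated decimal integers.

  byte[0]=0x29 cont=0 payload=0x29=41: acc |= 41<<0 -> acc=41 shift=7 [end]
Varint 1: bytes[0:1] = 29 -> value 41 (1 byte(s))
  byte[1]=0x03 cont=0 payload=0x03=3: acc |= 3<<0 -> acc=3 shift=7 [end]
Varint 2: bytes[1:2] = 03 -> value 3 (1 byte(s))
  byte[2]=0x9F cont=1 payload=0x1F=31: acc |= 31<<0 -> acc=31 shift=7
  byte[3]=0xE7 cont=1 payload=0x67=103: acc |= 103<<7 -> acc=13215 shift=14
  byte[4]=0x56 cont=0 payload=0x56=86: acc |= 86<<14 -> acc=1422239 shift=21 [end]
Varint 3: bytes[2:5] = 9F E7 56 -> value 1422239 (3 byte(s))
  byte[5]=0x2C cont=0 payload=0x2C=44: acc |= 44<<0 -> acc=44 shift=7 [end]
Varint 4: bytes[5:6] = 2C -> value 44 (1 byte(s))

Answer: 1 1 3 1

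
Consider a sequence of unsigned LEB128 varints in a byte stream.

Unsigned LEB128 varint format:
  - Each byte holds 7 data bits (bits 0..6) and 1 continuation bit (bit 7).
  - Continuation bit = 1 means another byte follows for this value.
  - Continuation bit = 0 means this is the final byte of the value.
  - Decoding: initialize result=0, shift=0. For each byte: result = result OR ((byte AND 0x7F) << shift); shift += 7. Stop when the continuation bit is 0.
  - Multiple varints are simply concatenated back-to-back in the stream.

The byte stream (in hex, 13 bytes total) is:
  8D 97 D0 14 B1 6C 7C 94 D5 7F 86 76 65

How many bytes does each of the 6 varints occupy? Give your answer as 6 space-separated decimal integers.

  byte[0]=0x8D cont=1 payload=0x0D=13: acc |= 13<<0 -> acc=13 shift=7
  byte[1]=0x97 cont=1 payload=0x17=23: acc |= 23<<7 -> acc=2957 shift=14
  byte[2]=0xD0 cont=1 payload=0x50=80: acc |= 80<<14 -> acc=1313677 shift=21
  byte[3]=0x14 cont=0 payload=0x14=20: acc |= 20<<21 -> acc=43256717 shift=28 [end]
Varint 1: bytes[0:4] = 8D 97 D0 14 -> value 43256717 (4 byte(s))
  byte[4]=0xB1 cont=1 payload=0x31=49: acc |= 49<<0 -> acc=49 shift=7
  byte[5]=0x6C cont=0 payload=0x6C=108: acc |= 108<<7 -> acc=13873 shift=14 [end]
Varint 2: bytes[4:6] = B1 6C -> value 13873 (2 byte(s))
  byte[6]=0x7C cont=0 payload=0x7C=124: acc |= 124<<0 -> acc=124 shift=7 [end]
Varint 3: bytes[6:7] = 7C -> value 124 (1 byte(s))
  byte[7]=0x94 cont=1 payload=0x14=20: acc |= 20<<0 -> acc=20 shift=7
  byte[8]=0xD5 cont=1 payload=0x55=85: acc |= 85<<7 -> acc=10900 shift=14
  byte[9]=0x7F cont=0 payload=0x7F=127: acc |= 127<<14 -> acc=2091668 shift=21 [end]
Varint 4: bytes[7:10] = 94 D5 7F -> value 2091668 (3 byte(s))
  byte[10]=0x86 cont=1 payload=0x06=6: acc |= 6<<0 -> acc=6 shift=7
  byte[11]=0x76 cont=0 payload=0x76=118: acc |= 118<<7 -> acc=15110 shift=14 [end]
Varint 5: bytes[10:12] = 86 76 -> value 15110 (2 byte(s))
  byte[12]=0x65 cont=0 payload=0x65=101: acc |= 101<<0 -> acc=101 shift=7 [end]
Varint 6: bytes[12:13] = 65 -> value 101 (1 byte(s))

Answer: 4 2 1 3 2 1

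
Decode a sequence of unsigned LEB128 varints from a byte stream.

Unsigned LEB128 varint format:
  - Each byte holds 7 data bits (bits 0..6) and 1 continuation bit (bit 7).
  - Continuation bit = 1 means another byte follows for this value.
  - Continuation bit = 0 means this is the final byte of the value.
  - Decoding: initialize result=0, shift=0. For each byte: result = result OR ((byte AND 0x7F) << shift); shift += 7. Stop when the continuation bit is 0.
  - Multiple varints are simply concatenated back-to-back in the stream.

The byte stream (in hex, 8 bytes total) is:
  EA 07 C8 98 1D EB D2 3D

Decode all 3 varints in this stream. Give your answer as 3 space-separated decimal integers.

Answer: 1002 478280 1010027

Derivation:
  byte[0]=0xEA cont=1 payload=0x6A=106: acc |= 106<<0 -> acc=106 shift=7
  byte[1]=0x07 cont=0 payload=0x07=7: acc |= 7<<7 -> acc=1002 shift=14 [end]
Varint 1: bytes[0:2] = EA 07 -> value 1002 (2 byte(s))
  byte[2]=0xC8 cont=1 payload=0x48=72: acc |= 72<<0 -> acc=72 shift=7
  byte[3]=0x98 cont=1 payload=0x18=24: acc |= 24<<7 -> acc=3144 shift=14
  byte[4]=0x1D cont=0 payload=0x1D=29: acc |= 29<<14 -> acc=478280 shift=21 [end]
Varint 2: bytes[2:5] = C8 98 1D -> value 478280 (3 byte(s))
  byte[5]=0xEB cont=1 payload=0x6B=107: acc |= 107<<0 -> acc=107 shift=7
  byte[6]=0xD2 cont=1 payload=0x52=82: acc |= 82<<7 -> acc=10603 shift=14
  byte[7]=0x3D cont=0 payload=0x3D=61: acc |= 61<<14 -> acc=1010027 shift=21 [end]
Varint 3: bytes[5:8] = EB D2 3D -> value 1010027 (3 byte(s))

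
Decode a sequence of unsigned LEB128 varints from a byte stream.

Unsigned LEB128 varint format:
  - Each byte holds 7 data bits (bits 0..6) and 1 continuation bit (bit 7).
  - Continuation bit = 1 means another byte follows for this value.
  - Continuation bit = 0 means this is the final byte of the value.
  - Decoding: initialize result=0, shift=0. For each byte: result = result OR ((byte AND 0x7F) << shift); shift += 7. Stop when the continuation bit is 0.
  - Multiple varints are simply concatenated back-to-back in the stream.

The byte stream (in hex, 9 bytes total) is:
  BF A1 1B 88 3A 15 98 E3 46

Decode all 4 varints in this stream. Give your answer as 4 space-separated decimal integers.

Answer: 446655 7432 21 1159576

Derivation:
  byte[0]=0xBF cont=1 payload=0x3F=63: acc |= 63<<0 -> acc=63 shift=7
  byte[1]=0xA1 cont=1 payload=0x21=33: acc |= 33<<7 -> acc=4287 shift=14
  byte[2]=0x1B cont=0 payload=0x1B=27: acc |= 27<<14 -> acc=446655 shift=21 [end]
Varint 1: bytes[0:3] = BF A1 1B -> value 446655 (3 byte(s))
  byte[3]=0x88 cont=1 payload=0x08=8: acc |= 8<<0 -> acc=8 shift=7
  byte[4]=0x3A cont=0 payload=0x3A=58: acc |= 58<<7 -> acc=7432 shift=14 [end]
Varint 2: bytes[3:5] = 88 3A -> value 7432 (2 byte(s))
  byte[5]=0x15 cont=0 payload=0x15=21: acc |= 21<<0 -> acc=21 shift=7 [end]
Varint 3: bytes[5:6] = 15 -> value 21 (1 byte(s))
  byte[6]=0x98 cont=1 payload=0x18=24: acc |= 24<<0 -> acc=24 shift=7
  byte[7]=0xE3 cont=1 payload=0x63=99: acc |= 99<<7 -> acc=12696 shift=14
  byte[8]=0x46 cont=0 payload=0x46=70: acc |= 70<<14 -> acc=1159576 shift=21 [end]
Varint 4: bytes[6:9] = 98 E3 46 -> value 1159576 (3 byte(s))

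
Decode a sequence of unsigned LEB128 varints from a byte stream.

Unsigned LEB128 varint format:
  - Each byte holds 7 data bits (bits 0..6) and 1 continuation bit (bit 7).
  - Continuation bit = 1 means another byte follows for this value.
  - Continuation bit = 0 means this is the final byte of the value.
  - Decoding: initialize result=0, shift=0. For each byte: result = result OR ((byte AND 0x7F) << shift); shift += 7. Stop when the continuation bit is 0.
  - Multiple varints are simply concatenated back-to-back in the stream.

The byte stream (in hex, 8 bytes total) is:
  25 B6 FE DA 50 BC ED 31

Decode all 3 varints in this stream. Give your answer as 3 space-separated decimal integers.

  byte[0]=0x25 cont=0 payload=0x25=37: acc |= 37<<0 -> acc=37 shift=7 [end]
Varint 1: bytes[0:1] = 25 -> value 37 (1 byte(s))
  byte[1]=0xB6 cont=1 payload=0x36=54: acc |= 54<<0 -> acc=54 shift=7
  byte[2]=0xFE cont=1 payload=0x7E=126: acc |= 126<<7 -> acc=16182 shift=14
  byte[3]=0xDA cont=1 payload=0x5A=90: acc |= 90<<14 -> acc=1490742 shift=21
  byte[4]=0x50 cont=0 payload=0x50=80: acc |= 80<<21 -> acc=169262902 shift=28 [end]
Varint 2: bytes[1:5] = B6 FE DA 50 -> value 169262902 (4 byte(s))
  byte[5]=0xBC cont=1 payload=0x3C=60: acc |= 60<<0 -> acc=60 shift=7
  byte[6]=0xED cont=1 payload=0x6D=109: acc |= 109<<7 -> acc=14012 shift=14
  byte[7]=0x31 cont=0 payload=0x31=49: acc |= 49<<14 -> acc=816828 shift=21 [end]
Varint 3: bytes[5:8] = BC ED 31 -> value 816828 (3 byte(s))

Answer: 37 169262902 816828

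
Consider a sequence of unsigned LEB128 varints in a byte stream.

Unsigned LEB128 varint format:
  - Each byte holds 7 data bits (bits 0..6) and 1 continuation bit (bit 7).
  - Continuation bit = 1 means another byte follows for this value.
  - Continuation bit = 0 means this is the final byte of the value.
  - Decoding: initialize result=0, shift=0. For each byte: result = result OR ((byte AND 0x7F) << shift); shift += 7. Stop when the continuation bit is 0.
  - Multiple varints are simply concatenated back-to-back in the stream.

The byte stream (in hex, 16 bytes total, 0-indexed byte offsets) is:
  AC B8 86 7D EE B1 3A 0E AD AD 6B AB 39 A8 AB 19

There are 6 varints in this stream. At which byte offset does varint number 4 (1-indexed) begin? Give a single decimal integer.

Answer: 8

Derivation:
  byte[0]=0xAC cont=1 payload=0x2C=44: acc |= 44<<0 -> acc=44 shift=7
  byte[1]=0xB8 cont=1 payload=0x38=56: acc |= 56<<7 -> acc=7212 shift=14
  byte[2]=0x86 cont=1 payload=0x06=6: acc |= 6<<14 -> acc=105516 shift=21
  byte[3]=0x7D cont=0 payload=0x7D=125: acc |= 125<<21 -> acc=262249516 shift=28 [end]
Varint 1: bytes[0:4] = AC B8 86 7D -> value 262249516 (4 byte(s))
  byte[4]=0xEE cont=1 payload=0x6E=110: acc |= 110<<0 -> acc=110 shift=7
  byte[5]=0xB1 cont=1 payload=0x31=49: acc |= 49<<7 -> acc=6382 shift=14
  byte[6]=0x3A cont=0 payload=0x3A=58: acc |= 58<<14 -> acc=956654 shift=21 [end]
Varint 2: bytes[4:7] = EE B1 3A -> value 956654 (3 byte(s))
  byte[7]=0x0E cont=0 payload=0x0E=14: acc |= 14<<0 -> acc=14 shift=7 [end]
Varint 3: bytes[7:8] = 0E -> value 14 (1 byte(s))
  byte[8]=0xAD cont=1 payload=0x2D=45: acc |= 45<<0 -> acc=45 shift=7
  byte[9]=0xAD cont=1 payload=0x2D=45: acc |= 45<<7 -> acc=5805 shift=14
  byte[10]=0x6B cont=0 payload=0x6B=107: acc |= 107<<14 -> acc=1758893 shift=21 [end]
Varint 4: bytes[8:11] = AD AD 6B -> value 1758893 (3 byte(s))
  byte[11]=0xAB cont=1 payload=0x2B=43: acc |= 43<<0 -> acc=43 shift=7
  byte[12]=0x39 cont=0 payload=0x39=57: acc |= 57<<7 -> acc=7339 shift=14 [end]
Varint 5: bytes[11:13] = AB 39 -> value 7339 (2 byte(s))
  byte[13]=0xA8 cont=1 payload=0x28=40: acc |= 40<<0 -> acc=40 shift=7
  byte[14]=0xAB cont=1 payload=0x2B=43: acc |= 43<<7 -> acc=5544 shift=14
  byte[15]=0x19 cont=0 payload=0x19=25: acc |= 25<<14 -> acc=415144 shift=21 [end]
Varint 6: bytes[13:16] = A8 AB 19 -> value 415144 (3 byte(s))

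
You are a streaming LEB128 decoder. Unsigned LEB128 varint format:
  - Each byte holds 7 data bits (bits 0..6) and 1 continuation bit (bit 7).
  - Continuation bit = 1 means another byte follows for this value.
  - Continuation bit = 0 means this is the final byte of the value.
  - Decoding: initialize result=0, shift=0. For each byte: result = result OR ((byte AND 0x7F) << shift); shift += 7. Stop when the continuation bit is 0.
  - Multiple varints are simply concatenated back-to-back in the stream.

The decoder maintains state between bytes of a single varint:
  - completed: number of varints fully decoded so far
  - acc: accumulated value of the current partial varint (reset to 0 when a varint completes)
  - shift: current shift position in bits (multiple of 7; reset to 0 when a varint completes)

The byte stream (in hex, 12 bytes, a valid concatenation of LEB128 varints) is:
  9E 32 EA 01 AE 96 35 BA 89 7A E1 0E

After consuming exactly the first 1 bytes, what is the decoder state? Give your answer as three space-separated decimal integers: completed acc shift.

Answer: 0 30 7

Derivation:
byte[0]=0x9E cont=1 payload=0x1E: acc |= 30<<0 -> completed=0 acc=30 shift=7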